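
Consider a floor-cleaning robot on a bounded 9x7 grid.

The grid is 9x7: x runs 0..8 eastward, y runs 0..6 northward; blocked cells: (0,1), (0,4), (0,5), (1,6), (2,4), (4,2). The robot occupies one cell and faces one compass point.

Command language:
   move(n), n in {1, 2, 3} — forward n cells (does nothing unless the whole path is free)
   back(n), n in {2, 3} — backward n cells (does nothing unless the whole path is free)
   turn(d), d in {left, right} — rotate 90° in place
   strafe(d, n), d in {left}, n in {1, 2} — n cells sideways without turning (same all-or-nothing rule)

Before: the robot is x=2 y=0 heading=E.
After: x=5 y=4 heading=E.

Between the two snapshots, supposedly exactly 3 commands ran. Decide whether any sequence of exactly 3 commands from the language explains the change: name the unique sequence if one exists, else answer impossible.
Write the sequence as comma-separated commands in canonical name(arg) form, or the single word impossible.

move(3), strafe(left, 2), strafe(left, 2)

key: order matters: swapping move(3) and strafe(left, 2) lands elsewhere
begin: x=2 y=0 heading=E
[1] after move(3): x=5 y=0 heading=E
[2] after strafe(left, 2): x=5 y=2 heading=E
[3] after strafe(left, 2): x=5 y=4 heading=E
all 729 alternatives checked — unique.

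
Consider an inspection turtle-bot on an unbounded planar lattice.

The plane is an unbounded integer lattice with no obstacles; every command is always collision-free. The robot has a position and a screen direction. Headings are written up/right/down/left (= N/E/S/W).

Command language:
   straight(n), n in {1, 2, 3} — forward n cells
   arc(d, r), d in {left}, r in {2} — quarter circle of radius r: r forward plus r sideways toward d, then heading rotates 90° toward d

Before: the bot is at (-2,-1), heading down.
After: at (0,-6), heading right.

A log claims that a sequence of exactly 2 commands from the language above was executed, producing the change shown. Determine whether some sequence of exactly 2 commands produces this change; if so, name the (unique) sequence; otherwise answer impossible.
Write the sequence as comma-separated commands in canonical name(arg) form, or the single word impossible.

key: cell and facing (now E) both changed — the 2 commands mix motion and turning
t0: at (-2,-1), heading down
t=1 straight(3) ⇒ at (-2,-4), heading down
t=2 arc(left, 2) ⇒ at (0,-6), heading right
no other 2-command option fits: unique.

straight(3), arc(left, 2)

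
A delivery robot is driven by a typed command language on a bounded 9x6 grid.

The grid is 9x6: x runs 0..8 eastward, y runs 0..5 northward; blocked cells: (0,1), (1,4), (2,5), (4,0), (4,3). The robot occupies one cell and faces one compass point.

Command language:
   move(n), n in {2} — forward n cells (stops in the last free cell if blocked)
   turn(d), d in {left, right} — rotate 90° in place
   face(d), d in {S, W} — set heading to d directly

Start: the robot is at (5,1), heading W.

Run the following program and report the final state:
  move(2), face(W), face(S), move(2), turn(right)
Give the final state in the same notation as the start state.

initial: at (5,1), heading W
[1] after move(2): at (3,1), heading W
[2] after face(W): at (3,1), heading W
[3] after face(S): at (3,1), heading S
[4] after move(2): at (3,0), heading S
[5] after turn(right): at (3,0), heading W

at (3,0), heading W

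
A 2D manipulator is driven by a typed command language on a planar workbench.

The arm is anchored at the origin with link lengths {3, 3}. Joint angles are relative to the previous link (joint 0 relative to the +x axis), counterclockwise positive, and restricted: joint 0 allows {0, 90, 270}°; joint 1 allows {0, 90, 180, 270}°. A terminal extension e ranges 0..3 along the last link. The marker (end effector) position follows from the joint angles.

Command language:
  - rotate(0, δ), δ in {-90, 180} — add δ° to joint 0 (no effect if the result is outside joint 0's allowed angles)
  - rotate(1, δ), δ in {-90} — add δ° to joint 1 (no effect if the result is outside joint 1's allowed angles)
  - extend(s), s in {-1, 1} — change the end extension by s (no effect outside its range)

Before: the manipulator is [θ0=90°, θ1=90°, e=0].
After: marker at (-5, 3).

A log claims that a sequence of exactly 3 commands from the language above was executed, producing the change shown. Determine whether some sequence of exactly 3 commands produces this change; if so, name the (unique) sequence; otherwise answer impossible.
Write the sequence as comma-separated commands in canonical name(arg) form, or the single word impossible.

extend(-1), extend(1), extend(1)

key: order matters: swapping extend(-1) and extend(1) lands elsewhere
begin: [θ0=90°, θ1=90°, e=0]
t=1 extend(-1) ⇒ [θ0=90°, θ1=90°, e=0]
t=2 extend(1) ⇒ [θ0=90°, θ1=90°, e=1]
t=3 extend(1) ⇒ [θ0=90°, θ1=90°, e=2]
all 125 alternatives checked — unique.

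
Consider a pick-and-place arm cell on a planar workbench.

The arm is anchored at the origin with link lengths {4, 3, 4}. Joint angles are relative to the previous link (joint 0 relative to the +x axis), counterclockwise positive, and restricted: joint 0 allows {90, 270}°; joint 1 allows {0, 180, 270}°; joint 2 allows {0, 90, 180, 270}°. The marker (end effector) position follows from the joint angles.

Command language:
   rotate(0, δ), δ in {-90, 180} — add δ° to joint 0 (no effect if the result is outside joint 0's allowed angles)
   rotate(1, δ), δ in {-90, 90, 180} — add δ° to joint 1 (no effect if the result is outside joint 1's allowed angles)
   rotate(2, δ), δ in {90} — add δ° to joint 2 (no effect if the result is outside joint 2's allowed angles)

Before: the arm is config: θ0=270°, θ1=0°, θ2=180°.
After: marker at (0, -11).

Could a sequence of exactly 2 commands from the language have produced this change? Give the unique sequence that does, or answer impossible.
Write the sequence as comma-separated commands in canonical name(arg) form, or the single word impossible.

initial: config: θ0=270°, θ1=0°, θ2=180°
[1] after rotate(2, 90): config: θ0=270°, θ1=0°, θ2=270°
[2] after rotate(2, 90): config: θ0=270°, θ1=0°, θ2=0°
no other 2-command option fits: unique.

rotate(2, 90), rotate(2, 90)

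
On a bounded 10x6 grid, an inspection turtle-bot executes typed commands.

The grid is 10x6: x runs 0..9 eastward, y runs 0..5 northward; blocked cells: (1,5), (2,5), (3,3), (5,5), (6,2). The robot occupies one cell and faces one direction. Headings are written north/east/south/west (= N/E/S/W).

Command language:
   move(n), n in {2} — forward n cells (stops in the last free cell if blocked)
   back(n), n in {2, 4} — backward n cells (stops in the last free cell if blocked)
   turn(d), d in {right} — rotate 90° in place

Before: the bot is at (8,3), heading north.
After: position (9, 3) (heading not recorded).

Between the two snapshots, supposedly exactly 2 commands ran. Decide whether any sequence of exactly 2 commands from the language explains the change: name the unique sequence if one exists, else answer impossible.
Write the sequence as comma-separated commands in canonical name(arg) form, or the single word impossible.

turn(right), move(2)

key: move(2) runs into the grid edge before its full distance
from: at (8,3), heading north
t=1 turn(right) ⇒ at (8,3), heading east
t=2 move(2) ⇒ at (9,3), heading east
no rival 2-sequence matches.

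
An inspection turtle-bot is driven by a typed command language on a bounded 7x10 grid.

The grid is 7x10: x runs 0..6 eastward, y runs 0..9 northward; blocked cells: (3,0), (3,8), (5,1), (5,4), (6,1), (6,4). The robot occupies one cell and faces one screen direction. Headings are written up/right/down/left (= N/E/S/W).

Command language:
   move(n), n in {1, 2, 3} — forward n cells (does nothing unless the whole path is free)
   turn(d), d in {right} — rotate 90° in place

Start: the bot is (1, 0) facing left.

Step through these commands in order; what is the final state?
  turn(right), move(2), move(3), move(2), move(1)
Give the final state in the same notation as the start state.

(1, 8) facing up

from: (1, 0) facing left
[1] after turn(right): (1, 0) facing up
[2] after move(2): (1, 2) facing up
[3] after move(3): (1, 5) facing up
[4] after move(2): (1, 7) facing up
[5] after move(1): (1, 8) facing up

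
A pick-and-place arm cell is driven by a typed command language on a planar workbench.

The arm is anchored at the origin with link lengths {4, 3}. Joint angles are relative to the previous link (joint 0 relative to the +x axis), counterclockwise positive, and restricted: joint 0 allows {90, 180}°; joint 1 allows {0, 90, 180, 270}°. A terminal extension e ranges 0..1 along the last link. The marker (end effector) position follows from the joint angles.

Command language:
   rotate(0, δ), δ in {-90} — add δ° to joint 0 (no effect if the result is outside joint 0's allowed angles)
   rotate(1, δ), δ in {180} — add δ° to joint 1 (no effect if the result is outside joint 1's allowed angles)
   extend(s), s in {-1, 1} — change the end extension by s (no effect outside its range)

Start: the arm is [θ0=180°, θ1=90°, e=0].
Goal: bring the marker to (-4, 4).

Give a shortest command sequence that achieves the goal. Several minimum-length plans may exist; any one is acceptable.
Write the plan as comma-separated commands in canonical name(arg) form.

from: [θ0=180°, θ1=90°, e=0]
[1] after rotate(1, 180): [θ0=180°, θ1=270°, e=0]
[2] after extend(1): [θ0=180°, θ1=270°, e=1]
nothing shorter than 2 reaches the goal.

rotate(1, 180), extend(1)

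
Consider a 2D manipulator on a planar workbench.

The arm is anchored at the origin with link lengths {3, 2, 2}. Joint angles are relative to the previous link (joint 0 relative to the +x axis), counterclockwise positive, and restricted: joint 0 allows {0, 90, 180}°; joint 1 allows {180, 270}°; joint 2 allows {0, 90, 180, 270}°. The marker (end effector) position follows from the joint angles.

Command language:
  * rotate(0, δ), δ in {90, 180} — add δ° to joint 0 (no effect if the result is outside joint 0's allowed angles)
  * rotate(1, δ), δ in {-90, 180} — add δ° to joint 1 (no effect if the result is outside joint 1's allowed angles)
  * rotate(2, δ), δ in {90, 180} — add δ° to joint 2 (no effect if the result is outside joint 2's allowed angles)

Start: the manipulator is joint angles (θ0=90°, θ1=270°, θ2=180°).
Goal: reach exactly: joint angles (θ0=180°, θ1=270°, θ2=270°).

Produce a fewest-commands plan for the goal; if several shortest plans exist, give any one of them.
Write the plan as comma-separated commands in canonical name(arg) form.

from: joint angles (θ0=90°, θ1=270°, θ2=180°)
[1] after rotate(2, 90): joint angles (θ0=90°, θ1=270°, θ2=270°)
[2] after rotate(0, 90): joint angles (θ0=180°, θ1=270°, θ2=270°)
shorter routes all fall short; 2 is best.

rotate(2, 90), rotate(0, 90)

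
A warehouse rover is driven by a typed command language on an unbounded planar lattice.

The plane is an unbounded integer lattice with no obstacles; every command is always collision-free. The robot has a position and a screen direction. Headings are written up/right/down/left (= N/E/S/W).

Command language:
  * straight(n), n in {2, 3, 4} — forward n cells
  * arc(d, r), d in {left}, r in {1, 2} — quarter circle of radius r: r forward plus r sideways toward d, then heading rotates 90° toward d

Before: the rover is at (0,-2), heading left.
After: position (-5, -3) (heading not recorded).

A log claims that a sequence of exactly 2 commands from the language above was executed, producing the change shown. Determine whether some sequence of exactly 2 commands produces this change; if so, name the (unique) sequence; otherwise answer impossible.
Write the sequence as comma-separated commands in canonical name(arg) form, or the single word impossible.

key: order matters: swapping straight(4) and arc(left, 1) lands elsewhere
initial: at (0,-2), heading left
step 1 (straight(4)): at (-4,-2), heading left
step 2 (arc(left, 1)): at (-5,-3), heading down
all 25 alternatives checked — unique.

straight(4), arc(left, 1)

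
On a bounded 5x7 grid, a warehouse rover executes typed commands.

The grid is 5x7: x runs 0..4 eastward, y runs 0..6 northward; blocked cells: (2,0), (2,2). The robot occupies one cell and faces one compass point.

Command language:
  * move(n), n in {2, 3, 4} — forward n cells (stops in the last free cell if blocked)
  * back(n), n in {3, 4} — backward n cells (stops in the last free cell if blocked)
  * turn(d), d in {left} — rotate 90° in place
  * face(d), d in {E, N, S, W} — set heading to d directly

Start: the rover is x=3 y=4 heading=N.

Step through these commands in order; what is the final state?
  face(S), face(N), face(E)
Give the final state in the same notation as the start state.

x=3 y=4 heading=E

start: x=3 y=4 heading=N
1. face(S) → x=3 y=4 heading=S
2. face(N) → x=3 y=4 heading=N
3. face(E) → x=3 y=4 heading=E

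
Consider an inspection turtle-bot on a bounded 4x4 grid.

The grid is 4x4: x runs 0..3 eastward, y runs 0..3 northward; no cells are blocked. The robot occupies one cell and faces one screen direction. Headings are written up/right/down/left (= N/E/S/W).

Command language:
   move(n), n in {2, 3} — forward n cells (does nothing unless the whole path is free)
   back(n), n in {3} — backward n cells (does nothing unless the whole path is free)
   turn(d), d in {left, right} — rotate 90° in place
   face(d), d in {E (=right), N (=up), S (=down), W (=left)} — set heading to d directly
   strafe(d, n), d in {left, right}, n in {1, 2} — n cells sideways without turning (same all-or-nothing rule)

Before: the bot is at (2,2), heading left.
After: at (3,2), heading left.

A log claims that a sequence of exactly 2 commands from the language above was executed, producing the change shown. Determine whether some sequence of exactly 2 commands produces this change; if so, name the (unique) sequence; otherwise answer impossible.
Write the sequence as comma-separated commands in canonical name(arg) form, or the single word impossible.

key: running back(3) before move(2) would end elsewhere — order is forced
begin: at (2,2), heading left
t=1 move(2) ⇒ at (0,2), heading left
t=2 back(3) ⇒ at (3,2), heading left
uniquely the one of 169 2-step routes that fits.

move(2), back(3)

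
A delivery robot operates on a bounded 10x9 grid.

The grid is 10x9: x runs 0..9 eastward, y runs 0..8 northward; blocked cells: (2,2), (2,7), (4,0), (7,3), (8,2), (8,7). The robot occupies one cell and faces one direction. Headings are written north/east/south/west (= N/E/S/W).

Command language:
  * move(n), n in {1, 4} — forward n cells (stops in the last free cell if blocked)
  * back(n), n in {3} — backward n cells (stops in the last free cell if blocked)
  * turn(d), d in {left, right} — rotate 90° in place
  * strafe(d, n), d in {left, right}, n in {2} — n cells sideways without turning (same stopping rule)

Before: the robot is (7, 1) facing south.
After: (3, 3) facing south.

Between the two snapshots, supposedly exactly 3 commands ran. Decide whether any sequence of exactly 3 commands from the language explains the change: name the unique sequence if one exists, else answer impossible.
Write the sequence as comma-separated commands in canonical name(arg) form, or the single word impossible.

impossible

no 3-step route produces this change.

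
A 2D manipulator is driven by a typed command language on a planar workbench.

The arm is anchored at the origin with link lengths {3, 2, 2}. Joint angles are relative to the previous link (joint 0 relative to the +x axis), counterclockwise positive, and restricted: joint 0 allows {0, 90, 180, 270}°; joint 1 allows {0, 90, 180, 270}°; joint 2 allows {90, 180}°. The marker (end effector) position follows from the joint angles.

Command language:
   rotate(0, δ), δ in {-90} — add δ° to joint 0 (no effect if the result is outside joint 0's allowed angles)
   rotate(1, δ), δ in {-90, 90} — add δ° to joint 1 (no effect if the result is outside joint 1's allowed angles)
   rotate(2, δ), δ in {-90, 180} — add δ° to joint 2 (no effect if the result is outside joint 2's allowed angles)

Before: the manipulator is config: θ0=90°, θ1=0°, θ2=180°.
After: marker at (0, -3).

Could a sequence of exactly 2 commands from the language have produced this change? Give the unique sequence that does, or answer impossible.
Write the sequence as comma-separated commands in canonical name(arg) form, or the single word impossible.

begin: config: θ0=90°, θ1=0°, θ2=180°
step 1 (rotate(0, -90)): config: θ0=0°, θ1=0°, θ2=180°
step 2 (rotate(0, -90)): config: θ0=270°, θ1=0°, θ2=180°
no rival 2-sequence matches.

rotate(0, -90), rotate(0, -90)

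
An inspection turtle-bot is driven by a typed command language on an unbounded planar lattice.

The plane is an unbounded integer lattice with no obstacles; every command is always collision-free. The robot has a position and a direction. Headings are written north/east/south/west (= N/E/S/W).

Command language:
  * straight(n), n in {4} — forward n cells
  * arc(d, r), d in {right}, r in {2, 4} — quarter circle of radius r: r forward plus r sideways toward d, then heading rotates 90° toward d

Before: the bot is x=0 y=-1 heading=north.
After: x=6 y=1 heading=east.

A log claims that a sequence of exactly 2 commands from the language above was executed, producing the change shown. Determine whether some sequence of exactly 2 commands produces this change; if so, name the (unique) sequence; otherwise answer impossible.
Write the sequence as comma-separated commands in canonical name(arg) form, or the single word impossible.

key: order matters: swapping arc(right, 2) and straight(4) lands elsewhere
t0: x=0 y=-1 heading=north
[1] after arc(right, 2): x=2 y=1 heading=east
[2] after straight(4): x=6 y=1 heading=east
uniquely the one of 9 2-step routes that fits.

arc(right, 2), straight(4)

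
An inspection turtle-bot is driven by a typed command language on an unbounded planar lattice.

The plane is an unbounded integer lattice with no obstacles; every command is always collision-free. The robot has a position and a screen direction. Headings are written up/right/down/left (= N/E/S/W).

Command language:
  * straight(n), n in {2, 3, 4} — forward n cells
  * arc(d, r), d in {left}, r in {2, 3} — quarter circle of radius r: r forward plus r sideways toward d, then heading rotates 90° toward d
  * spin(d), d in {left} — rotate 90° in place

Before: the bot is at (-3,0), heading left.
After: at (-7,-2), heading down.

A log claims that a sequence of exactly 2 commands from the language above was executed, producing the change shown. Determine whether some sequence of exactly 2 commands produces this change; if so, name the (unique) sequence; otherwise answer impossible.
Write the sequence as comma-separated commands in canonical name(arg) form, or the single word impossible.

straight(2), arc(left, 2)

key: position moved to (-7,-2) AND the heading swung to S — translation plus rotation needed
start: at (-3,0), heading left
step 1 (straight(2)): at (-5,0), heading left
step 2 (arc(left, 2)): at (-7,-2), heading down
no other 2-command option fits: unique.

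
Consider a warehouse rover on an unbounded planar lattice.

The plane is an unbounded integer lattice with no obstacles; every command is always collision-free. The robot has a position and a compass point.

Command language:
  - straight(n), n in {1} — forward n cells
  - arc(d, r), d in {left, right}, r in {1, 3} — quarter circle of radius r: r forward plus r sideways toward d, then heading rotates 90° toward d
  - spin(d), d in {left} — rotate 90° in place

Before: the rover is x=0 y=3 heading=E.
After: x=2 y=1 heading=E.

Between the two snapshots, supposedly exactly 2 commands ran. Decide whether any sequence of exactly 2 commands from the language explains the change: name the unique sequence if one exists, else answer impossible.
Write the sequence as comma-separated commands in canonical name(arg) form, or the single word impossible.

key: heading stays E — rotations cancel among the 2 commands
begin: x=0 y=3 heading=E
t=1 arc(right, 1) ⇒ x=1 y=2 heading=S
t=2 arc(left, 1) ⇒ x=2 y=1 heading=E
no other 2-command option fits: unique.

arc(right, 1), arc(left, 1)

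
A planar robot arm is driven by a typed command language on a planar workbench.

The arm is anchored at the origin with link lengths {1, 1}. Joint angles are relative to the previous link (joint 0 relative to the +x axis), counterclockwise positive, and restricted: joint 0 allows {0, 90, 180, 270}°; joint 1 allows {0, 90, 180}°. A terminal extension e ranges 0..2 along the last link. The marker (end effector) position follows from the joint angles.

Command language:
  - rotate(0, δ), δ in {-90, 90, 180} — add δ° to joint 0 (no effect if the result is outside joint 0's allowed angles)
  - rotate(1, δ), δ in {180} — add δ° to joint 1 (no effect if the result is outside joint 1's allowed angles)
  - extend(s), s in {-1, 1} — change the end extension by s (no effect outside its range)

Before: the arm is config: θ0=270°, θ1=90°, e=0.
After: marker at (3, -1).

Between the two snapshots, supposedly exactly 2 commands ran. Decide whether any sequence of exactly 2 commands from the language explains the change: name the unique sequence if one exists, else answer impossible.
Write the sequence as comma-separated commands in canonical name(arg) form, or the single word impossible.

extend(1), extend(1)

start: config: θ0=270°, θ1=90°, e=0
[1] after extend(1): config: θ0=270°, θ1=90°, e=1
[2] after extend(1): config: θ0=270°, θ1=90°, e=2
all 36 alternatives checked — unique.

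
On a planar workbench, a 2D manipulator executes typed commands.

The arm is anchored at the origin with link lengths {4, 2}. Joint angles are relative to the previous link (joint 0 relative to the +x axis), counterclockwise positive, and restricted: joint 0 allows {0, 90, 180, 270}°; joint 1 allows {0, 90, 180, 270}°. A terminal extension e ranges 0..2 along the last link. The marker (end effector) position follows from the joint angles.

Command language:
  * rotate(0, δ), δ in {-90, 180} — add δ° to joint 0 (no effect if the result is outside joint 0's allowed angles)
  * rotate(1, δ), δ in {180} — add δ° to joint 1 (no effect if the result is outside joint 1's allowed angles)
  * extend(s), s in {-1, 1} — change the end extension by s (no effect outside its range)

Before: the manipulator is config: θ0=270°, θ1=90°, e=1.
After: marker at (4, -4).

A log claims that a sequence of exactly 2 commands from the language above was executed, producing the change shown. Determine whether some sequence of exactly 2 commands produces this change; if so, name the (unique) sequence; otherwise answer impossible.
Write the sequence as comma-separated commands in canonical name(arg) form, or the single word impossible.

extend(1), extend(1)

t0: config: θ0=270°, θ1=90°, e=1
1. extend(1) → config: θ0=270°, θ1=90°, e=2
2. extend(1) → config: θ0=270°, θ1=90°, e=2
all 25 alternatives checked — unique.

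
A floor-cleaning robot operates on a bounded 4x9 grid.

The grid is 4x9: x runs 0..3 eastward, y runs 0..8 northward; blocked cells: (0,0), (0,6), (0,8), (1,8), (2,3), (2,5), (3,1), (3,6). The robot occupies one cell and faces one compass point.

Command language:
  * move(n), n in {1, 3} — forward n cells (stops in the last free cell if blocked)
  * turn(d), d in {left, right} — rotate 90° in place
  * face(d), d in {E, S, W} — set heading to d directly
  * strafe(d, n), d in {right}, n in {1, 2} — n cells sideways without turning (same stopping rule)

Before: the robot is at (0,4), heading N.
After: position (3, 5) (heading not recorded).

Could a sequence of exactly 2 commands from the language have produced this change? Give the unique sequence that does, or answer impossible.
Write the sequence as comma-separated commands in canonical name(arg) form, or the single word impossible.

every 2-command combo misses the target.

impossible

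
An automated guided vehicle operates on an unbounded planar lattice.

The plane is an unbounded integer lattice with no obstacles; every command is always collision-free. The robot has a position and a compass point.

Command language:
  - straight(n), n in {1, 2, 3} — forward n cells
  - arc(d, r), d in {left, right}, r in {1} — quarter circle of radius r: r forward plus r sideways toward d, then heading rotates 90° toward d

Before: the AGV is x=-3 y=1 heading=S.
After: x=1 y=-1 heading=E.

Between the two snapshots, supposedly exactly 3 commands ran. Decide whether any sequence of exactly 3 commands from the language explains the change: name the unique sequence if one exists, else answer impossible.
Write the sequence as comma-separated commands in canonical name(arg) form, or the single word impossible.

key: running straight(3) before straight(1) would end elsewhere — order is forced
from: x=-3 y=1 heading=S
[1] after straight(1): x=-3 y=0 heading=S
[2] after arc(left, 1): x=-2 y=-1 heading=E
[3] after straight(3): x=1 y=-1 heading=E
all 125 alternatives checked — unique.

straight(1), arc(left, 1), straight(3)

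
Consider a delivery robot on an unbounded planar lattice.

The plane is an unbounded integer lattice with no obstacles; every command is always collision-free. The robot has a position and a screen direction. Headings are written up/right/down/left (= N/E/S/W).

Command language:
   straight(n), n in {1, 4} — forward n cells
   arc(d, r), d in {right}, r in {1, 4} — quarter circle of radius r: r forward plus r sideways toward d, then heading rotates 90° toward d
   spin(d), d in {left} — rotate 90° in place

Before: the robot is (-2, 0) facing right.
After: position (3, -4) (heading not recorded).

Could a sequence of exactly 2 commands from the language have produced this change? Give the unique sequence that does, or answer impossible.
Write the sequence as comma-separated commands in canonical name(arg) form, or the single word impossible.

straight(1), arc(right, 4)

key: running arc(right, 4) before straight(1) would end elsewhere — order is forced
initial: (-2, 0) facing right
1. straight(1) → (-1, 0) facing right
2. arc(right, 4) → (3, -4) facing down
no other 2-command option fits: unique.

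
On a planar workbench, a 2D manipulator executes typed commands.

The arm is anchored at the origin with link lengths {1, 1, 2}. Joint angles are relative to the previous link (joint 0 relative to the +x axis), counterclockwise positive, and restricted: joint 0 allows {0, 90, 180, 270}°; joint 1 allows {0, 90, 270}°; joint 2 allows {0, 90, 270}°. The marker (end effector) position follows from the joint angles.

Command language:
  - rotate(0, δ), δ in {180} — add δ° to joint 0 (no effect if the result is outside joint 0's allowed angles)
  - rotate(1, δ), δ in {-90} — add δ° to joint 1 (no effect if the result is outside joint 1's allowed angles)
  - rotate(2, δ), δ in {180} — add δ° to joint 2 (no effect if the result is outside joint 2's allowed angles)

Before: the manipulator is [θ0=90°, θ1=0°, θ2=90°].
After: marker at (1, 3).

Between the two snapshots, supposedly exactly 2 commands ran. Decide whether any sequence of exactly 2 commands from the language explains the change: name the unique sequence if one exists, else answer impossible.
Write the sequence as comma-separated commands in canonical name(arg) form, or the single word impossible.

rotate(1, -90), rotate(1, -90)

from: [θ0=90°, θ1=0°, θ2=90°]
step 1 (rotate(1, -90)): [θ0=90°, θ1=270°, θ2=90°]
step 2 (rotate(1, -90)): [θ0=90°, θ1=270°, θ2=90°]
no rival 2-sequence matches.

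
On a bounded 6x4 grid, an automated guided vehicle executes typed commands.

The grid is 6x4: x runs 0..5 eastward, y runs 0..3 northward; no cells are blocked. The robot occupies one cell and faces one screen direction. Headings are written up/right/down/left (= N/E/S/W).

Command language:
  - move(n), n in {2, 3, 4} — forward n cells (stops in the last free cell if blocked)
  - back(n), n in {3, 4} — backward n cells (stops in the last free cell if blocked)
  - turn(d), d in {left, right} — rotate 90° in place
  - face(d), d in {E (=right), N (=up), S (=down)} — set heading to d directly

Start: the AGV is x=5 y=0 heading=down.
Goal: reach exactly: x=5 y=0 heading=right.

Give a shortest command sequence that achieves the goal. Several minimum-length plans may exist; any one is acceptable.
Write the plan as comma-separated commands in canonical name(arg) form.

face(E)

start: x=5 y=0 heading=down
[1] after face(E): x=5 y=0 heading=right
no 0-step plan works, so 1 is optimal.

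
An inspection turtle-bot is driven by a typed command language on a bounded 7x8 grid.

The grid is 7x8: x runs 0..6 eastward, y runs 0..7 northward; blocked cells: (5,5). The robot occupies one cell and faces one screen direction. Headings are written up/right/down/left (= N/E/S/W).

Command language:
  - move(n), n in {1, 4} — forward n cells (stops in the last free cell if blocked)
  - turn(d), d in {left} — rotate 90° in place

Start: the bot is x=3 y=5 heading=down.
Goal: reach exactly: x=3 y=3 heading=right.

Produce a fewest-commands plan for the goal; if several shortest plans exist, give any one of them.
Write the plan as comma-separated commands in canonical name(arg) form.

move(1), move(1), turn(left)

t0: x=3 y=5 heading=down
step 1 (move(1)): x=3 y=4 heading=down
step 2 (move(1)): x=3 y=3 heading=down
step 3 (turn(left)): x=3 y=3 heading=right
no 2-step plan works, so 3 is optimal.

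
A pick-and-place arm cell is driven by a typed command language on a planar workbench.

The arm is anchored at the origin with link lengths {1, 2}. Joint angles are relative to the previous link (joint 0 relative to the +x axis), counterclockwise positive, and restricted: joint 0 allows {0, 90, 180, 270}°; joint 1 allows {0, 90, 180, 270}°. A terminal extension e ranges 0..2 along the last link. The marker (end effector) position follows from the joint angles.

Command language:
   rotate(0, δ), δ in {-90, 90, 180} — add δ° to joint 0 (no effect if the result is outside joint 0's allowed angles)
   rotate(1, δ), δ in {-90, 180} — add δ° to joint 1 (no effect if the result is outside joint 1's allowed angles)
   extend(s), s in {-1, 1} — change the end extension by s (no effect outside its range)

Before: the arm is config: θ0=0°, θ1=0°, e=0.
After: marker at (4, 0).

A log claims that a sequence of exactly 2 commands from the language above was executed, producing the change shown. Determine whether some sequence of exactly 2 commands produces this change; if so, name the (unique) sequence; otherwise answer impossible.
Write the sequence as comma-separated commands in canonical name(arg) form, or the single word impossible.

extend(-1), extend(1)

key: order matters: swapping extend(-1) and extend(1) lands elsewhere
t0: config: θ0=0°, θ1=0°, e=0
t=1 extend(-1) ⇒ config: θ0=0°, θ1=0°, e=0
t=2 extend(1) ⇒ config: θ0=0°, θ1=0°, e=1
all 49 alternatives checked — unique.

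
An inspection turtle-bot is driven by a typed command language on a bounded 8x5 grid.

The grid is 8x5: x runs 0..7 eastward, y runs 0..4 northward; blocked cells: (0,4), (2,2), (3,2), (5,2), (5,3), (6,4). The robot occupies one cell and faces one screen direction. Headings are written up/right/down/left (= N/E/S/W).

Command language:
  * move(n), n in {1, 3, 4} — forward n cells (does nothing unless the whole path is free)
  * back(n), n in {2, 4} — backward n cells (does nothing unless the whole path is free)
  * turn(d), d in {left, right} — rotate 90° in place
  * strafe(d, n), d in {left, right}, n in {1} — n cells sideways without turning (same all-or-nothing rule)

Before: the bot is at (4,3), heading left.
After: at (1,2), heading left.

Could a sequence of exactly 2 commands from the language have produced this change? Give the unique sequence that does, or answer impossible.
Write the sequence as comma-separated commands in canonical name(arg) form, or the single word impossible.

move(3), strafe(left, 1)

key: still facing W at the end — nothing in the sequence rotates
initial: at (4,3), heading left
t=1 move(3) ⇒ at (1,3), heading left
t=2 strafe(left, 1) ⇒ at (1,2), heading left
uniquely the one of 81 2-step routes that fits.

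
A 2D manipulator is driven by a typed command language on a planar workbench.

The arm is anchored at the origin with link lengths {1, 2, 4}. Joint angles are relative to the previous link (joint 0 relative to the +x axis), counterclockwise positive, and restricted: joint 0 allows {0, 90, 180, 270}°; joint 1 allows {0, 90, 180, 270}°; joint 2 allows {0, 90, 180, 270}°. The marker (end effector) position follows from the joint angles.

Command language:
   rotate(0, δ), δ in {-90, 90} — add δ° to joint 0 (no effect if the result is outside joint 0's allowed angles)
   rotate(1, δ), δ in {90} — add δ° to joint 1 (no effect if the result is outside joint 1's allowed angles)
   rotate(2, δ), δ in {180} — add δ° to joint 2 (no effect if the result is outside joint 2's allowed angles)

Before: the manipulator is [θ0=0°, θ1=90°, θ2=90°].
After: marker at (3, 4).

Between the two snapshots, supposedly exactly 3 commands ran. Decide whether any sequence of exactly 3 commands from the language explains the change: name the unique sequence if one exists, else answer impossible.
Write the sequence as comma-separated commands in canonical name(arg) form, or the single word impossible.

begin: [θ0=0°, θ1=90°, θ2=90°]
[1] after rotate(1, 90): [θ0=0°, θ1=180°, θ2=90°]
[2] after rotate(1, 90): [θ0=0°, θ1=270°, θ2=90°]
[3] after rotate(1, 90): [θ0=0°, θ1=0°, θ2=90°]
no other 3-command option fits: unique.

rotate(1, 90), rotate(1, 90), rotate(1, 90)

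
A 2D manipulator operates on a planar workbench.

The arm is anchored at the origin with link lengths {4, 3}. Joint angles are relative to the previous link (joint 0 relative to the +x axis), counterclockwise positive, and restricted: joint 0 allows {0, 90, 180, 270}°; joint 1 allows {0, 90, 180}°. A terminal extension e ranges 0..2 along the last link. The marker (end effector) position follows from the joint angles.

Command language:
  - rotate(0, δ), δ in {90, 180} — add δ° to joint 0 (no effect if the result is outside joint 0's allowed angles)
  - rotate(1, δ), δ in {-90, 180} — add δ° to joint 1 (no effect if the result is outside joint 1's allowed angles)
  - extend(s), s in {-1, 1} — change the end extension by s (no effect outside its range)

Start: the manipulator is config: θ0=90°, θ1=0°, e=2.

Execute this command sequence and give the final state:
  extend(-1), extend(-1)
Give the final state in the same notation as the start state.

begin: config: θ0=90°, θ1=0°, e=2
t=1 extend(-1) ⇒ config: θ0=90°, θ1=0°, e=1
t=2 extend(-1) ⇒ config: θ0=90°, θ1=0°, e=0

config: θ0=90°, θ1=0°, e=0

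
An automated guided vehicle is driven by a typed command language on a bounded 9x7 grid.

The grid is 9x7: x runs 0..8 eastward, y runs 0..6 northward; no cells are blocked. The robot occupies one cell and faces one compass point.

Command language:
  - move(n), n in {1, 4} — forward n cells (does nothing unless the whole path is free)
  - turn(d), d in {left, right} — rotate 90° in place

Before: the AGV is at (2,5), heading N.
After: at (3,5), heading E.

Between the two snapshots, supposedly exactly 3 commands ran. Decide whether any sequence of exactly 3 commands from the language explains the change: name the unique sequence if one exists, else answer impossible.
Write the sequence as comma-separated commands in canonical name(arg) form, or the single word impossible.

move(4), turn(right), move(1)

key: move(4) would leave the grid, so it does nothing
initial: at (2,5), heading N
t=1 move(4) ⇒ at (2,5), heading N
t=2 turn(right) ⇒ at (2,5), heading E
t=3 move(1) ⇒ at (3,5), heading E
uniquely the one of 64 3-step routes that fits.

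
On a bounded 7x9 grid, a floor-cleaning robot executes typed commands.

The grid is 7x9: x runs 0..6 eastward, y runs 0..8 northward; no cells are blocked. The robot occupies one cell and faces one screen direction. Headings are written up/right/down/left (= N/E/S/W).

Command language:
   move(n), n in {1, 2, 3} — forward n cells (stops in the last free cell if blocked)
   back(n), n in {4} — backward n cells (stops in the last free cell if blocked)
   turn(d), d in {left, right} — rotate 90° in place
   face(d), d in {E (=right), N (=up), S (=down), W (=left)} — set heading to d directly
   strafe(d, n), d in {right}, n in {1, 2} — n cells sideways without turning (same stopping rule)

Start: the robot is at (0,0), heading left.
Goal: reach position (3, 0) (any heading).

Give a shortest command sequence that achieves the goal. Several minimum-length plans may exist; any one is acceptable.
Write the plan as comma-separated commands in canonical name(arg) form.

start: at (0,0), heading left
[1] after face(E): at (0,0), heading right
[2] after move(3): at (3,0), heading right
shorter routes all fall short; 2 is best.

face(E), move(3)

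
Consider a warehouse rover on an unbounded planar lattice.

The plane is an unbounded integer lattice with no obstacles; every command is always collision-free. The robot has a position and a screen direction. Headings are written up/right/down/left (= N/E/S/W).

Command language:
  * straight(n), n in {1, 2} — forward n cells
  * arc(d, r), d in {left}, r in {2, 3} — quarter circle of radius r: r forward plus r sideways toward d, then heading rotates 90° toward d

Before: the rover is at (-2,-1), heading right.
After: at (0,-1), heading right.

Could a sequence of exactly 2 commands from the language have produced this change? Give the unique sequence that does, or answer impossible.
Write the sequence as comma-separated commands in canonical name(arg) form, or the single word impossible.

straight(1), straight(1)

key: heading stays E — no command in the sequence turns
begin: at (-2,-1), heading right
step 1 (straight(1)): at (-1,-1), heading right
step 2 (straight(1)): at (0,-1), heading right
no other 2-command option fits: unique.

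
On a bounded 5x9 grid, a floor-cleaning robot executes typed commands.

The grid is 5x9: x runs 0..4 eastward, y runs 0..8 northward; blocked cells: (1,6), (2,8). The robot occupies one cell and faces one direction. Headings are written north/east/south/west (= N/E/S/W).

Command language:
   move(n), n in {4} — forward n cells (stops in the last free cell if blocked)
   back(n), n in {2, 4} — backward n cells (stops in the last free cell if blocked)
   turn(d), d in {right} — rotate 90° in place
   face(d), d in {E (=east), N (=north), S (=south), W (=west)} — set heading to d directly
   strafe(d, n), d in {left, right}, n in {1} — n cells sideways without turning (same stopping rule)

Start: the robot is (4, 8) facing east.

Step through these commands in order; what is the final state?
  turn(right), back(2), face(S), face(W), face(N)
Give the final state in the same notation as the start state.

(4, 8) facing north

initial: (4, 8) facing east
[1] after turn(right): (4, 8) facing south
[2] after back(2): (4, 8) facing south
[3] after face(S): (4, 8) facing south
[4] after face(W): (4, 8) facing west
[5] after face(N): (4, 8) facing north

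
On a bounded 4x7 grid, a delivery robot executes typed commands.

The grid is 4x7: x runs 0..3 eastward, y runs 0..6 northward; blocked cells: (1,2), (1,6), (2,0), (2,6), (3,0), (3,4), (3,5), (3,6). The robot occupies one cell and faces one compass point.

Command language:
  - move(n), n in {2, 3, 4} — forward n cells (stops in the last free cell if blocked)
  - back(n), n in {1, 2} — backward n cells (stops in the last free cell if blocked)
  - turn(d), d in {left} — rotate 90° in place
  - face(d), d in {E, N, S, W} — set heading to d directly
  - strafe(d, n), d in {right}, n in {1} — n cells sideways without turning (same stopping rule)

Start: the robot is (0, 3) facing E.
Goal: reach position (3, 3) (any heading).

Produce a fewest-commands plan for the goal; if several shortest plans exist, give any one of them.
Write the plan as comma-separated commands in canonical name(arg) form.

t0: (0, 3) facing E
t=1 move(4) ⇒ (3, 3) facing E
shorter routes all fall short; 1 is best.

move(4)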